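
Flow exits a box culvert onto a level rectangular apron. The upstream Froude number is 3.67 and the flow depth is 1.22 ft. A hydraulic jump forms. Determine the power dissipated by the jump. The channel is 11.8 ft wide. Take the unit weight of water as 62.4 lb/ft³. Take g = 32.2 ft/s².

Fr₁ = 3.67 (given).
From the momentum equation for a rectangular channel, y₂/y₁ = ½[√(1 + 8Fr₁²) − 1] = ½[√108.8 − 1] = 4.71.
y₂ = 4.71 × 1.22 = 5.75 ft.
V₁ = Fr₁·√(g·y₁) = 3.67×√(32.2×1.22) = 23.0 ft/s; q = V₁·y₁ = 28.1 ft²/s. V₂ = q/y₂ = 28.1/5.75 = 4.88 ft/s. E₁ = y₁ + V₁²/2g = 9.44 ft; E₂ = y₂ + V₂²/2g = 6.12 ft. ΔE = E₁ − E₂ = 3.32 ft.
Q = q·b = 28.1 × 11.8 = 331 cfs. P = γ·Q·ΔE/550 = 62.4 × 331 × 3.32 / 550 = 125 hp.

P = 125 hp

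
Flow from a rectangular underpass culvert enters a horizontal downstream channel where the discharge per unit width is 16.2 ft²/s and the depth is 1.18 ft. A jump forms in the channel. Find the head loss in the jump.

V₁ = q/y₁ = 16.2/1.18 = 13.7 ft/s. Fr₁ = V₁/√(g·y₁) = 13.7/√(32.2×1.18) = 2.23.
Bélanger equation: y₂/y₁ = ½[√(1 + 8Fr₁²) − 1] = ½[√40.68 − 1] = 2.69.
y₂ = 2.69 × 1.18 = 3.17 ft.
V₂ = q/y₂ = 16.2/3.17 = 5.11 ft/s. E₁ = y₁ + V₁²/2g = 4.11 ft; E₂ = y₂ + V₂²/2g = 3.58 ft. ΔE = E₁ − E₂ = 0.529 ft.

ΔE = 0.529 ft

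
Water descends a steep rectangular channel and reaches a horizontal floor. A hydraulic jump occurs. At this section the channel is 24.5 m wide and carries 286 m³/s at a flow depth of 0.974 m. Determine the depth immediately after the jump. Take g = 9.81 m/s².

y₂ = 4.88 m

q = Q/b = 286/24.5 = 11.7 m²/s; V₁ = q/y₁ = 12.0 m/s. Fr₁ = V₁/√(g·y₁) = 3.88.
By Bélanger, y₂/y₁ = ½[√(1 + 8Fr₁²) − 1] = ½[√121.3 − 1] = 5.01.
y₂ = 5.01 × 0.974 = 4.88 m.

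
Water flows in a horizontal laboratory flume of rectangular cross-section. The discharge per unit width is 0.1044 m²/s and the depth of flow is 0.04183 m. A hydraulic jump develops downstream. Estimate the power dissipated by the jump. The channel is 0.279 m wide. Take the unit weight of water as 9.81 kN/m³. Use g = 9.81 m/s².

V₁ = q/y₁ = 0.1044/0.04183 = 2.496 m/s. Fr₁ = V₁/√(g·y₁) = 2.496/√(9.81×0.04183) = 3.896.
By Bélanger, y₂/y₁ = ½[√(1 + 8Fr₁²) − 1] = ½[√122.44 − 1] = 5.033.
y₂ = 5.033 × 0.04183 = 0.2105 m.
Head loss: ΔE = (y₂ − y₁)³/(4y₁y₂) = (0.2105 − 0.04183)³/(4×0.04183×0.2105) = 0.004800/0.03522 = 0.1363 m.
Q = q·b = 0.1044 × 0.279 = 0.02913 m³/s. P = γ·Q·ΔE = 9.81 × 0.02913 × 0.1363 = 0.03894 kW.

P = 0.03894 kW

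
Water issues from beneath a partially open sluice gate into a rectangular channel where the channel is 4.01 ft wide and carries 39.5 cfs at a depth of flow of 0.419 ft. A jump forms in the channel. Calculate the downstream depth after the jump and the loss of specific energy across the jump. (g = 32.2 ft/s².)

y₂ = 3.59 ft; ΔE = 5.30 ft

q = Q/b = 39.5/4.01 = 9.85 ft²/s; V₁ = q/y₁ = 23.5 ft/s. Fr₁ = V₁/√(g·y₁) = 6.40.
Bélanger equation: y₂/y₁ = ½[√(1 + 8Fr₁²) − 1] = ½[√328.7 − 1] = 8.57.
y₂ = 8.57 × 0.419 = 3.59 ft.
V₂ = q/y₂ = 9.85/3.59 = 2.74 ft/s. E₁ = y₁ + V₁²/2g = 9.00 ft; E₂ = y₂ + V₂²/2g = 3.71 ft. ΔE = E₁ − E₂ = 5.30 ft.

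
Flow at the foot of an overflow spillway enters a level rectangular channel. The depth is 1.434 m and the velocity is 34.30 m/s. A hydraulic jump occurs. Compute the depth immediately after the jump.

Fr₁ = V₁/√(g·y₁) = 34.30/√(9.81×1.434) = 9.145.
By Bélanger, y₂/y₁ = ½[√(1 + 8Fr₁²) − 1] = ½[√670.05 − 1] = 12.44.
y₂ = 12.44 × 1.434 = 17.84 m.

y₂ = 17.84 m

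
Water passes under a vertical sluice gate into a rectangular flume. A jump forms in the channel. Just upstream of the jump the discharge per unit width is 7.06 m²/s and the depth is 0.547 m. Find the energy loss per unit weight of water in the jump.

V₁ = q/y₁ = 7.06/0.547 = 12.9 m/s. Fr₁ = V₁/√(g·y₁) = 12.9/√(9.81×0.547) = 5.57.
From the momentum equation for a rectangular channel, y₂/y₁ = ½[√(1 + 8Fr₁²) − 1] = ½[√249.4 − 1] = 7.40.
y₂ = 7.40 × 0.547 = 4.05 m.
Head loss: ΔE = (y₂ − y₁)³/(4y₁y₂) = (4.05 − 0.547)³/(4×0.547×4.05) = 42.8/8.85 = 4.84 m.

ΔE = 4.84 m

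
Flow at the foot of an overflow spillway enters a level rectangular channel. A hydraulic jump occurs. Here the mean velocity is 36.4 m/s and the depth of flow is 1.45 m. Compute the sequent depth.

Fr₁ = V₁/√(g·y₁) = 36.4/√(9.81×1.45) = 9.65.
By Bélanger, y₂/y₁ = ½[√(1 + 8Fr₁²) − 1] = ½[√746.2 − 1] = 13.2.
y₂ = 13.2 × 1.45 = 19.1 m.

y₂ = 19.1 m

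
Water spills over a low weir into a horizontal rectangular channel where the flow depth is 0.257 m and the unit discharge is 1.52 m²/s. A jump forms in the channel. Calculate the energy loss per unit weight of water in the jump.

V₁ = q/y₁ = 1.52/0.257 = 5.91 m/s. Fr₁ = V₁/√(g·y₁) = 5.91/√(9.81×0.257) = 3.72.
Sequent-depth ratio: y₂/y₁ = ½[√(1 + 8Fr₁²) − 1] = ½[√112.0 − 1] = 4.79.
y₂ = 4.79 × 0.257 = 1.23 m.
Head loss: ΔE = (y₂ − y₁)³/(4y₁y₂) = (1.23 − 0.257)³/(4×0.257×1.23) = 0.925/1.27 = 0.731 m.

ΔE = 0.731 m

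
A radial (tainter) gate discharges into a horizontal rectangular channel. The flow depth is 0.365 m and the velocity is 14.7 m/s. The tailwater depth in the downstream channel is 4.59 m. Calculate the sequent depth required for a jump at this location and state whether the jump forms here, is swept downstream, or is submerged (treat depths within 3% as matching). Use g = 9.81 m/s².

y₂ = 3.83 m; the jump is submerged

Fr₁ = V₁/√(g·y₁) = 14.7/√(9.81×0.365) = 7.77.
Conjugate-depth relation: y₂/y₁ = ½[√(1 + 8Fr₁²) − 1] = ½[√483.8 − 1] = 10.5.
y₂ = 10.5 × 0.365 = 3.83 m.
Tailwater y_tw = 4.59 m: y_tw > y₂, so the jump is submerged.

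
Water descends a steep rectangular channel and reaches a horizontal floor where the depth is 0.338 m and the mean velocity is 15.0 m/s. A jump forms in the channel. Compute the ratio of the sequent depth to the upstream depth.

y₂/y₁ = 11.2

Fr₁ = V₁/√(g·y₁) = 15.0/√(9.81×0.338) = 8.24.
From the momentum equation for a rectangular channel, y₂/y₁ = ½[√(1 + 8Fr₁²) − 1] = ½[√543.9 − 1] = 11.2.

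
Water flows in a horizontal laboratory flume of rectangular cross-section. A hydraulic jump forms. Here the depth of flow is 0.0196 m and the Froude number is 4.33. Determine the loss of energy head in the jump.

Fr₁ = 4.33 (given).
Sequent-depth ratio: y₂/y₁ = ½[√(1 + 8Fr₁²) − 1] = ½[√151.0 − 1] = 5.64.
y₂ = 5.64 × 0.0196 = 0.111 m.
Head loss: ΔE = (y₂ − y₁)³/(4y₁y₂) = (0.111 − 0.0196)³/(4×0.0196×0.111) = 0.000754/0.00867 = 0.0870 m.

ΔE = 0.0870 m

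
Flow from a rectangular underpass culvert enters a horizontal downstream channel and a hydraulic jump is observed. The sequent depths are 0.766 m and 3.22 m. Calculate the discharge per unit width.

q = 6.94 m²/s

For a rectangular channel the momentum equation gives q² = ½·g·y₁·y₂·(y₁ + y₂) = ½×9.81×0.766×3.22×3.99 = 48.2.
q = √48.2 = 6.94 m²/s.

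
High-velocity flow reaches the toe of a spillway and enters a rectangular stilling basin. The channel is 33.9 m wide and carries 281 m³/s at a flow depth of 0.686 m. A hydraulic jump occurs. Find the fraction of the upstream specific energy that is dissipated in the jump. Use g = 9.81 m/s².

ΔE/E₁ = 0.460 (46.0%)

q = Q/b = 281/33.9 = 8.29 m²/s; V₁ = q/y₁ = 12.1 m/s. Fr₁ = V₁/√(g·y₁) = 4.66.
Conjugate-depth relation: y₂/y₁ = ½[√(1 + 8Fr₁²) − 1] = ½[√174.6 − 1] = 6.11.
y₂ = 6.11 × 0.686 = 4.19 m.
E₁ = y₁ + V₁²/2g = 8.13 m. ΔE = (y₂ − y₁)³/(4y₁y₂) = 3.74 m. ΔE/E₁ = 3.74/8.13 = 0.460.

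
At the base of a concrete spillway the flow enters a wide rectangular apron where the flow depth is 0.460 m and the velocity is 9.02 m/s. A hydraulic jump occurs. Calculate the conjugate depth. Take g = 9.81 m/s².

y₂ = 2.54 m

Fr₁ = V₁/√(g·y₁) = 9.02/√(9.81×0.460) = 4.25.
By Bélanger, y₂/y₁ = ½[√(1 + 8Fr₁²) − 1] = ½[√145.2 − 1] = 5.53.
y₂ = 5.53 × 0.460 = 2.54 m.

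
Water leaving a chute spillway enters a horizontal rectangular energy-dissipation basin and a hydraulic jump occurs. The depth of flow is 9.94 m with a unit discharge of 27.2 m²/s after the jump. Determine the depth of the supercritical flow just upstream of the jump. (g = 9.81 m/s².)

y₁ = 1.34 m

V₂ = q/y₂ = 27.2/9.94 = 2.74 m/s; Fr₂ = V₂/√(g·y₂) = 0.277.
From the momentum equation (using Fr₂), y₁/y₂ = ½[√(1 + 8Fr₂²) − 1] = ½[√1.614 − 1] = 0.135.
y₁ = 0.135 × 9.94 = 1.34 m.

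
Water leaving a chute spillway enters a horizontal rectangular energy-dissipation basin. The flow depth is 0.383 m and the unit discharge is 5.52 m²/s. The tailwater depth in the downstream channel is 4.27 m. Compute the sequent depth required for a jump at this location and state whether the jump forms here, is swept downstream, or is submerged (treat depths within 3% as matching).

V₁ = q/y₁ = 5.52/0.383 = 14.4 m/s. Fr₁ = V₁/√(g·y₁) = 14.4/√(9.81×0.383) = 7.44.
Sequent-depth ratio: y₂/y₁ = ½[√(1 + 8Fr₁²) − 1] = ½[√443.3 − 1] = 10.0.
y₂ = 10.0 × 0.383 = 3.84 m.
Tailwater y_tw = 4.27 m: y_tw > y₂, so the jump is submerged.

y₂ = 3.84 m; the jump is submerged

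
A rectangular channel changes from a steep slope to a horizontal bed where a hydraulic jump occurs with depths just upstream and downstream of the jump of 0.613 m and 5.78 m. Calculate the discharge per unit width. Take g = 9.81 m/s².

For a rectangular channel the momentum equation gives q² = ½·g·y₁·y₂·(y₁ + y₂) = ½×9.81×0.613×5.78×6.39 = 111.
q = √111 = 10.5 m²/s.

q = 10.5 m²/s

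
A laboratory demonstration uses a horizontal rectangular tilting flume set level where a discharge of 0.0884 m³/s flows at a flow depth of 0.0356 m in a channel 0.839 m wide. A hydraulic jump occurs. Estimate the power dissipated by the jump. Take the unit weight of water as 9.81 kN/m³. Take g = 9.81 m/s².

q = Q/b = 0.0884/0.839 = 0.105 m²/s; V₁ = q/y₁ = 2.96 m/s. Fr₁ = V₁/√(g·y₁) = 5.01.
From the momentum equation for a rectangular channel, y₂/y₁ = ½[√(1 + 8Fr₁²) − 1] = ½[√201.7 − 1] = 6.60.
y₂ = 6.60 × 0.0356 = 0.235 m.
Head loss: ΔE = (y₂ − y₁)³/(4y₁y₂) = (0.235 − 0.0356)³/(4×0.0356×0.235) = 0.00792/0.0335 = 0.237 m.
P = γ·Q·ΔE = 9.81 × 0.0884 × 0.237 = 0.205 kW.

P = 0.205 kW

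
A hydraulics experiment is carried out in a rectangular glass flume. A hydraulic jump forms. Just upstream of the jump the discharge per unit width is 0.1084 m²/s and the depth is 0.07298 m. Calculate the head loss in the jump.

ΔE = 0.009879 m

V₁ = q/y₁ = 0.1084/0.07298 = 1.485 m/s. Fr₁ = V₁/√(g·y₁) = 1.485/√(9.81×0.07298) = 1.755.
Conjugate-depth relation: y₂/y₁ = ½[√(1 + 8Fr₁²) − 1] = ½[√25.653 − 1] = 2.032.
y₂ = 2.032 × 0.07298 = 0.1483 m.
V₂ = q/y₂ = 0.1084/0.1483 = 0.7308 m/s. E₁ = y₁ + V₁²/2g = 0.1854 m; E₂ = y₂ + V₂²/2g = 0.1755 m. ΔE = E₁ − E₂ = 0.009879 m.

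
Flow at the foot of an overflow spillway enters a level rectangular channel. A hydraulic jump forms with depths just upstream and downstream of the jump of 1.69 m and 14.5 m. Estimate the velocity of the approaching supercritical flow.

For a rectangular channel the momentum equation gives q² = ½·g·y₁·y₂·(y₁ + y₂) = ½×9.81×1.69×14.5×16.2 = 1946.
q = √1946 = 44.1 m²/s.
V₁ = q/y₁ = 44.1/1.69 = 26.1 m/s.

V₁ = 26.1 m/s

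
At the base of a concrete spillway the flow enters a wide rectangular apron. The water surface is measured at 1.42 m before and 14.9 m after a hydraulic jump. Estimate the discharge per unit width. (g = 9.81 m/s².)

q = 41.2 m²/s

For a rectangular channel the momentum equation gives q² = ½·g·y₁·y₂·(y₁ + y₂) = ½×9.81×1.42×14.9×16.3 = 1694.
q = √1694 = 41.2 m²/s.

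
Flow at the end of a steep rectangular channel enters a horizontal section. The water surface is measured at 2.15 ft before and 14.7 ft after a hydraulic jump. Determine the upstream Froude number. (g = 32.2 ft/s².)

Fr₁ = 5.18

For a rectangular channel the momentum equation gives q² = ½·g·y₁·y₂·(y₁ + y₂) = ½×32.2×2.15×14.7×16.8 = 8574.
q = √8574 = 92.6 ft²/s.
V₁ = q/y₁ = 43.1 ft/s; Fr₁ = V₁/√(g·y₁) = 5.18.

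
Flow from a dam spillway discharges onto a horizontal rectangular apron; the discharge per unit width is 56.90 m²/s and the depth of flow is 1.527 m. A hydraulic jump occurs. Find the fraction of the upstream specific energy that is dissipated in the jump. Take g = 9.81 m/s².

ΔE/E₁ = 0.717 (71.7%)

V₁ = q/y₁ = 56.90/1.527 = 37.26 m/s. Fr₁ = V₁/√(g·y₁) = 37.26/√(9.81×1.527) = 9.628.
By Bélanger, y₂/y₁ = ½[√(1 + 8Fr₁²) − 1] = ½[√742.53 − 1] = 13.12.
y₂ = 13.12 × 1.527 = 20.04 m.
E₁ = y₁ + V₁²/2g = 72.30 m. ΔE = (y₂ − y₁)³/(4y₁y₂) = 51.84 m. ΔE/E₁ = 51.84/72.30 = 0.717.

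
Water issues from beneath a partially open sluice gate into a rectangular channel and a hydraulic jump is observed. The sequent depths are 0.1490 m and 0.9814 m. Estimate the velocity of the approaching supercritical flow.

For a rectangular channel the momentum equation gives q² = ½·g·y₁·y₂·(y₁ + y₂) = ½×9.81×0.1490×0.9814×1.130 = 0.8108.
q = √0.8108 = 0.9004 m²/s.
V₁ = q/y₁ = 0.9004/0.1490 = 6.043 m/s.

V₁ = 6.043 m/s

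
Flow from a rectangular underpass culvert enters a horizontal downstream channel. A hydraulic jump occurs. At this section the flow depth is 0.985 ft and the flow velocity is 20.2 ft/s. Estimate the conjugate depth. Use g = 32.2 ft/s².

Fr₁ = V₁/√(g·y₁) = 20.2/√(32.2×0.985) = 3.59.
Bélanger equation: y₂/y₁ = ½[√(1 + 8Fr₁²) − 1] = ½[√103.9 − 1] = 4.60.
y₂ = 4.60 × 0.985 = 4.53 ft.

y₂ = 4.53 ft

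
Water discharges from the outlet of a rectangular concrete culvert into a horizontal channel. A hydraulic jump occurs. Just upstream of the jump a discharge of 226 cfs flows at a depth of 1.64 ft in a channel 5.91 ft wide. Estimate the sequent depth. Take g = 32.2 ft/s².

q = Q/b = 226/5.91 = 38.2 ft²/s; V₁ = q/y₁ = 23.3 ft/s. Fr₁ = V₁/√(g·y₁) = 3.21.
Sequent-depth ratio: y₂/y₁ = ½[√(1 + 8Fr₁²) − 1] = ½[√83.37 − 1] = 4.07.
y₂ = 4.07 × 1.64 = 6.67 ft.

y₂ = 6.67 ft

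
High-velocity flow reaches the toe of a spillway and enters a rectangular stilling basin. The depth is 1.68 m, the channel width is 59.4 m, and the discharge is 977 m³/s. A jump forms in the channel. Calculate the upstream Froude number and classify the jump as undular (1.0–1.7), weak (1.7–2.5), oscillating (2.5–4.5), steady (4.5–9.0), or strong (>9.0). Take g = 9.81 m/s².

q = Q/b = 977/59.4 = 16.4 m²/s; V₁ = q/y₁ = 9.79 m/s. Fr₁ = V₁/√(g·y₁) = 2.41.
Fr₁ = 2.41 lies in the weak range.

Fr₁ = 2.41; weak jump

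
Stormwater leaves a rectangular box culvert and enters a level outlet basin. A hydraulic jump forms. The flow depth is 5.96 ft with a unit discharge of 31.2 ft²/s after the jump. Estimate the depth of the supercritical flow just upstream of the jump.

V₂ = q/y₂ = 31.2/5.96 = 5.23 ft/s; Fr₂ = V₂/√(g·y₂) = 0.378.
Applying the sequent-depth relation in reverse, y₁/y₂ = ½[√(1 + 8Fr₂²) − 1] = ½[√2.142 − 1] = 0.232.
y₁ = 0.232 × 5.96 = 1.38 ft.

y₁ = 1.38 ft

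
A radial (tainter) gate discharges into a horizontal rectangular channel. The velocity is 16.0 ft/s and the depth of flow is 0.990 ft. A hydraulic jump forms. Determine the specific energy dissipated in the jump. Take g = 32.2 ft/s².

Fr₁ = V₁/√(g·y₁) = 16.0/√(32.2×0.990) = 2.83.
Bélanger equation: y₂/y₁ = ½[√(1 + 8Fr₁²) − 1] = ½[√65.24 − 1] = 3.54.
y₂ = 3.54 × 0.990 = 3.50 ft.
q = V₁·y₁ = 16.0 × 0.990 = 15.8 ft²/s. V₂ = q/y₂ = 15.8/3.50 = 4.52 ft/s. E₁ = y₁ + V₁²/2g = 4.97 ft; E₂ = y₂ + V₂²/2g = 3.82 ft. ΔE = E₁ − E₂ = 1.14 ft.

ΔE = 1.14 ft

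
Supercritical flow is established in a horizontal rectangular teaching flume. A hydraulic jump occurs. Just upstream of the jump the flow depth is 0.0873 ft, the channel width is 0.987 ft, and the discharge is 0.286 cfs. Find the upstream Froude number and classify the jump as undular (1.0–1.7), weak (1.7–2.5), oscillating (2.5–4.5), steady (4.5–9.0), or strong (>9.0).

q = Q/b = 0.286/0.987 = 0.290 ft²/s; V₁ = q/y₁ = 3.32 ft/s. Fr₁ = V₁/√(g·y₁) = 1.98.
Fr₁ = 1.98 lies in the weak range.

Fr₁ = 1.98; weak jump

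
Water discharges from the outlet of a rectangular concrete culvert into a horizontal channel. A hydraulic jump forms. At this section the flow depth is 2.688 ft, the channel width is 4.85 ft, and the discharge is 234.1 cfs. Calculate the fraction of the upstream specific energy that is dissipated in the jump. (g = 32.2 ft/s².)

ΔE/E₁ = 0.0796 (7.96%)

q = Q/b = 234.1/4.85 = 48.27 ft²/s; V₁ = q/y₁ = 17.96 ft/s. Fr₁ = V₁/√(g·y₁) = 1.930.
Conjugate-depth relation: y₂/y₁ = ½[√(1 + 8Fr₁²) − 1] = ½[√30.803 − 1] = 2.275.
y₂ = 2.275 × 2.688 = 6.115 ft.
E₁ = y₁ + V₁²/2g = 7.695 ft. ΔE = (y₂ − y₁)³/(4y₁y₂) = 0.6123 ft. ΔE/E₁ = 0.6123/7.695 = 0.0796.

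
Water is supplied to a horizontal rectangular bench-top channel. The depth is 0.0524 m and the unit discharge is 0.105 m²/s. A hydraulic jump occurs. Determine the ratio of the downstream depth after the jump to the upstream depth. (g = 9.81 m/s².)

V₁ = q/y₁ = 0.105/0.0524 = 2.00 m/s. Fr₁ = V₁/√(g·y₁) = 2.00/√(9.81×0.0524) = 2.79.
By Bélanger, y₂/y₁ = ½[√(1 + 8Fr₁²) − 1] = ½[√63.49 − 1] = 3.48.

y₂/y₁ = 3.48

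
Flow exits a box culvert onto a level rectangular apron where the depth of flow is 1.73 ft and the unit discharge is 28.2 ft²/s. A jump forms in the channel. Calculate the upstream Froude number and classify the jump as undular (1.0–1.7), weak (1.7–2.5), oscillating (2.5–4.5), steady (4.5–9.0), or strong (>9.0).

V₁ = q/y₁ = 28.2/1.73 = 16.3 ft/s. Fr₁ = V₁/√(g·y₁) = 16.3/√(32.2×1.73) = 2.18.
Fr₁ = 2.18 lies in the weak range.

Fr₁ = 2.18; weak jump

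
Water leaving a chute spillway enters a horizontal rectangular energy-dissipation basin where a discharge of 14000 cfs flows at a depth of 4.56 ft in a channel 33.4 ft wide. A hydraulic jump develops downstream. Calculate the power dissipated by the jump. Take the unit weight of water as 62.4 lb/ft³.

q = Q/b = 14000/33.4 = 419 ft²/s; V₁ = q/y₁ = 91.9 ft/s. Fr₁ = V₁/√(g·y₁) = 7.59.
Bélanger equation: y₂/y₁ = ½[√(1 + 8Fr₁²) − 1] = ½[√461.4 − 1] = 10.2.
y₂ = 10.2 × 4.56 = 46.7 ft.
V₂ = q/y₂ = 419/46.7 = 8.98 ft/s. E₁ = y₁ + V₁²/2g = 136 ft; E₂ = y₂ + V₂²/2g = 47.9 ft. ΔE = E₁ − E₂ = 87.8 ft.
P = γ·Q·ΔE/550 = 62.4 × 14000 × 87.8 / 550 = 139490 hp.

P = 139490 hp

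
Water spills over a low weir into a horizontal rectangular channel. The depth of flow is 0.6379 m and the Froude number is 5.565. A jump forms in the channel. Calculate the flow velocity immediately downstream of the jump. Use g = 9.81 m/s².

V₂ = 1.885 m/s

Fr₁ = 5.565 (given).
Sequent-depth ratio: y₂/y₁ = ½[√(1 + 8Fr₁²) − 1] = ½[√248.75 − 1] = 7.386.
y₂ = 7.386 × 0.6379 = 4.712 m.
V₁ = Fr₁·√(g·y₁) = 5.565×√(9.81×0.6379) = 13.92 m/s; q = V₁·y₁ = 8.880 m²/s.
V₂ = q/y₂ = 8.880/4.712 = 1.885 m/s.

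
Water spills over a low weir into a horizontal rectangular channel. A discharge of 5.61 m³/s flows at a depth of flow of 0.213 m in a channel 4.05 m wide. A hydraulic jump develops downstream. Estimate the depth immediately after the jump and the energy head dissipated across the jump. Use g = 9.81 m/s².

q = Q/b = 5.61/4.05 = 1.39 m²/s; V₁ = q/y₁ = 6.50 m/s. Fr₁ = V₁/√(g·y₁) = 4.50.
From the momentum equation for a rectangular channel, y₂/y₁ = ½[√(1 + 8Fr₁²) − 1] = ½[√162.9 − 1] = 5.88.
y₂ = 5.88 × 0.213 = 1.25 m.
V₂ = q/y₂ = 1.39/1.25 = 1.11 m/s. E₁ = y₁ + V₁²/2g = 2.37 m; E₂ = y₂ + V₂²/2g = 1.32 m. ΔE = E₁ − E₂ = 1.05 m.

y₂ = 1.25 m; ΔE = 1.05 m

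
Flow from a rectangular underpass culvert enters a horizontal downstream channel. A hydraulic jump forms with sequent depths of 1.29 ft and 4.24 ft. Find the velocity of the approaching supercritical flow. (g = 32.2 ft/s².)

For a rectangular channel the momentum equation gives q² = ½·g·y₁·y₂·(y₁ + y₂) = ½×32.2×1.29×4.24×5.53 = 487.
q = √487 = 22.1 ft²/s.
V₁ = q/y₁ = 22.1/1.29 = 17.1 ft/s.

V₁ = 17.1 ft/s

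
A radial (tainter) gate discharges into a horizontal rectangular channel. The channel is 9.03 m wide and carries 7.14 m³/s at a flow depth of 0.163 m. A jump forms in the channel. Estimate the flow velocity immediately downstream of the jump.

V₂ = 0.980 m/s

q = Q/b = 7.14/9.03 = 0.791 m²/s; V₁ = q/y₁ = 4.85 m/s. Fr₁ = V₁/√(g·y₁) = 3.84.
From the momentum equation for a rectangular channel, y₂/y₁ = ½[√(1 + 8Fr₁²) − 1] = ½[√118.7 − 1] = 4.95.
y₂ = 4.95 × 0.163 = 0.807 m.
V₂ = q/y₂ = 0.791/0.807 = 0.980 m/s.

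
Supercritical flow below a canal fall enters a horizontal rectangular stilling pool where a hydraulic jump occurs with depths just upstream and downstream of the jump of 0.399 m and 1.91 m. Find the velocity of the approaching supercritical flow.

For a rectangular channel the momentum equation gives q² = ½·g·y₁·y₂·(y₁ + y₂) = ½×9.81×0.399×1.91×2.31 = 8.63.
q = √8.63 = 2.94 m²/s.
V₁ = q/y₁ = 2.94/0.399 = 7.36 m/s.

V₁ = 7.36 m/s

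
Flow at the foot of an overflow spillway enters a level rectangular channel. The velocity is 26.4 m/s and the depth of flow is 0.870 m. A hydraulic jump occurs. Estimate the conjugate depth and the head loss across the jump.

y₂ = 10.7 m; ΔE = 25.5 m

Fr₁ = V₁/√(g·y₁) = 26.4/√(9.81×0.870) = 9.04.
By Bélanger, y₂/y₁ = ½[√(1 + 8Fr₁²) − 1] = ½[√654.3 − 1] = 12.3.
y₂ = 12.3 × 0.870 = 10.7 m.
q = V₁·y₁ = 26.4 × 0.870 = 23.0 m²/s. V₂ = q/y₂ = 23.0/10.7 = 2.15 m/s. E₁ = y₁ + V₁²/2g = 36.4 m; E₂ = y₂ + V₂²/2g = 10.9 m. ΔE = E₁ − E₂ = 25.5 m.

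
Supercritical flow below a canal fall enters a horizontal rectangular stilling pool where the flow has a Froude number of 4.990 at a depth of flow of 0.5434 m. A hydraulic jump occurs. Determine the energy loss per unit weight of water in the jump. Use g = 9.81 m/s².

ΔE = 3.580 m

Fr₁ = 4.990 (given).
By Bélanger, y₂/y₁ = ½[√(1 + 8Fr₁²) − 1] = ½[√200.20 − 1] = 6.575.
y₂ = 6.575 × 0.5434 = 3.573 m.
Head loss: ΔE = (y₂ − y₁)³/(4y₁y₂) = (3.573 − 0.5434)³/(4×0.5434×3.573) = 27.80/7.766 = 3.580 m.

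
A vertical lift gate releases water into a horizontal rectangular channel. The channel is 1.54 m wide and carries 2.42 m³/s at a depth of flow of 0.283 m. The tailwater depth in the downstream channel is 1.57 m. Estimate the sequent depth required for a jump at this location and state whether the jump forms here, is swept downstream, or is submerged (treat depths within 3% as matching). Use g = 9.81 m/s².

q = Q/b = 2.42/1.54 = 1.57 m²/s; V₁ = q/y₁ = 5.55 m/s. Fr₁ = V₁/√(g·y₁) = 3.33.
Bélanger equation: y₂/y₁ = ½[√(1 + 8Fr₁²) − 1] = ½[√89.85 − 1] = 4.24.
y₂ = 4.24 × 0.283 = 1.20 m.
Tailwater y_tw = 1.57 m: y_tw > y₂, so the jump is submerged.

y₂ = 1.20 m; the jump is submerged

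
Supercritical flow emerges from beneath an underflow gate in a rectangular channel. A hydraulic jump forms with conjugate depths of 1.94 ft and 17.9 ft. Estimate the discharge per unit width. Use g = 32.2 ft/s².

q = 105 ft²/s

For a rectangular channel the momentum equation gives q² = ½·g·y₁·y₂·(y₁ + y₂) = ½×32.2×1.94×17.9×19.8 = 11092.
q = √11092 = 105 ft²/s.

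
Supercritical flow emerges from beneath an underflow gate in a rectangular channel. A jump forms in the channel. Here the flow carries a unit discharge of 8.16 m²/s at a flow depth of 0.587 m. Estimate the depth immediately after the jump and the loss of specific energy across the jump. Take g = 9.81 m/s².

y₂ = 4.52 m; ΔE = 5.75 m

V₁ = q/y₁ = 8.16/0.587 = 13.9 m/s. Fr₁ = V₁/√(g·y₁) = 13.9/√(9.81×0.587) = 5.79.
By Bélanger, y₂/y₁ = ½[√(1 + 8Fr₁²) − 1] = ½[√269.5 − 1] = 7.71.
y₂ = 7.71 × 0.587 = 4.52 m.
V₂ = q/y₂ = 8.16/4.52 = 1.80 m/s. E₁ = y₁ + V₁²/2g = 10.4 m; E₂ = y₂ + V₂²/2g = 4.69 m. ΔE = E₁ − E₂ = 5.75 m.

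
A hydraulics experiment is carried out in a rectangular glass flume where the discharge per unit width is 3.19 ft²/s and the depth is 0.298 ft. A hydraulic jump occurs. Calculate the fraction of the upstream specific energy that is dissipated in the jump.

ΔE/E₁ = 0.323 (32.3%)

V₁ = q/y₁ = 3.19/0.298 = 10.7 ft/s. Fr₁ = V₁/√(g·y₁) = 10.7/√(32.2×0.298) = 3.46.
Conjugate-depth relation: y₂/y₁ = ½[√(1 + 8Fr₁²) − 1] = ½[√96.54 − 1] = 4.41.
y₂ = 4.41 × 0.298 = 1.31 ft.
E₁ = y₁ + V₁²/2g = 2.08 ft. ΔE = (y₂ − y₁)³/(4y₁y₂) = 0.671 ft. ΔE/E₁ = 0.671/2.08 = 0.323.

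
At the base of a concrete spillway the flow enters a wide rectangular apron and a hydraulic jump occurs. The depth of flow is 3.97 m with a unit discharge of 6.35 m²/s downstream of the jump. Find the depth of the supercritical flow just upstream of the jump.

y₁ = 0.467 m

V₂ = q/y₂ = 6.35/3.97 = 1.60 m/s; Fr₂ = V₂/√(g·y₂) = 0.256.
Since the conjugate-depth ratio holds either way, y₁/y₂ = ½[√(1 + 8Fr₂²) − 1] = ½[√1.526 − 1] = 0.118.
y₁ = 0.118 × 3.97 = 0.467 m.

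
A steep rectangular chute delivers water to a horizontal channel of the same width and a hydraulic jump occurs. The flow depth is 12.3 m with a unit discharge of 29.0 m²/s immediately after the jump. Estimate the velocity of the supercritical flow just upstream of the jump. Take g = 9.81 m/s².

V₁ = 27.8 m/s

V₂ = q/y₂ = 29.0/12.3 = 2.36 m/s; Fr₂ = V₂/√(g·y₂) = 0.215.
Since the conjugate-depth ratio holds either way, y₁/y₂ = ½[√(1 + 8Fr₂²) − 1] = ½[√1.369 − 1] = 0.0849.
y₁ = 0.0849 × 12.3 = 1.04 m.
V₁ = q/y₁ = 29.0/1.04 = 27.8 m/s.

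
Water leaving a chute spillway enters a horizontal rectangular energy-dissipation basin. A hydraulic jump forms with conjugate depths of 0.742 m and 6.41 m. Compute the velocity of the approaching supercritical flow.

For a rectangular channel the momentum equation gives q² = ½·g·y₁·y₂·(y₁ + y₂) = ½×9.81×0.742×6.41×7.15 = 167.
q = √167 = 12.9 m²/s.
V₁ = q/y₁ = 12.9/0.742 = 17.4 m/s.

V₁ = 17.4 m/s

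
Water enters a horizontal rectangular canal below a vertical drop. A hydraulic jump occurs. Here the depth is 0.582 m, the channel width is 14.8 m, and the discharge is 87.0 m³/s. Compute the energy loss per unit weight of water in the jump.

q = Q/b = 87.0/14.8 = 5.88 m²/s; V₁ = q/y₁ = 10.1 m/s. Fr₁ = V₁/√(g·y₁) = 4.23.
Bélanger equation: y₂/y₁ = ½[√(1 + 8Fr₁²) − 1] = ½[√143.9 − 1] = 5.50.
y₂ = 5.50 × 0.582 = 3.20 m.
V₂ = q/y₂ = 5.88/3.20 = 1.84 m/s. E₁ = y₁ + V₁²/2g = 5.78 m; E₂ = y₂ + V₂²/2g = 3.37 m. ΔE = E₁ − E₂ = 2.41 m.

ΔE = 2.41 m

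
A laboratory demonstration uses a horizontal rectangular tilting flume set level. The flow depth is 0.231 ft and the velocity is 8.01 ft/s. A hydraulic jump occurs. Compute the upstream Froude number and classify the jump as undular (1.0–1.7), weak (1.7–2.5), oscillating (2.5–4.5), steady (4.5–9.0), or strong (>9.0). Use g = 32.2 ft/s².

Fr₁ = 2.94; oscillating jump

Fr₁ = V₁/√(g·y₁) = 8.01/√(32.2×0.231) = 2.94.
Fr₁ = 2.94 lies in the oscillating range.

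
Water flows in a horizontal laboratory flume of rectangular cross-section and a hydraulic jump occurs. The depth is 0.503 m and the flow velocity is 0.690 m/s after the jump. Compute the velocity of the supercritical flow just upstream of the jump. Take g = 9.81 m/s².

Fr₂ = V₂/√(g·y₂) = 0.690/√(9.81×0.503) = 0.311.
Since the conjugate-depth ratio holds either way, y₁/y₂ = ½[√(1 + 8Fr₂²) − 1] = ½[√1.772 − 1] = 0.166.
y₁ = 0.166 × 0.503 = 0.0833 m.
V₁ = q/y₁ = 0.347/0.0833 = 4.17 m/s.

V₁ = 4.17 m/s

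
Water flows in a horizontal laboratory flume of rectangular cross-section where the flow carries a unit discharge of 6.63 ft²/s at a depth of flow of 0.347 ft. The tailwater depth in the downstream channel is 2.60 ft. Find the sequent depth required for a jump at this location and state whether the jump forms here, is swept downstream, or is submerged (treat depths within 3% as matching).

V₁ = q/y₁ = 6.63/0.347 = 19.1 ft/s. Fr₁ = V₁/√(g·y₁) = 19.1/√(32.2×0.347) = 5.72.
Conjugate-depth relation: y₂/y₁ = ½[√(1 + 8Fr₁²) − 1] = ½[√262.4 − 1] = 7.60.
y₂ = 7.60 × 0.347 = 2.64 ft.
Tailwater y_tw = 2.60 ft: y_tw ≈ y₂, so the jump forms here.

y₂ = 2.64 ft; the jump forms here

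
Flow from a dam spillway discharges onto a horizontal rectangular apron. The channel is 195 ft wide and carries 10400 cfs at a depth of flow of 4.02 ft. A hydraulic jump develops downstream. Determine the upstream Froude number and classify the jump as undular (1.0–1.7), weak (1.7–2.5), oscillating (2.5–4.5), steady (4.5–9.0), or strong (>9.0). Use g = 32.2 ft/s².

q = Q/b = 10400/195 = 53.3 ft²/s; V₁ = q/y₁ = 13.3 ft/s. Fr₁ = V₁/√(g·y₁) = 1.17.
Fr₁ = 1.17 lies in the undular range.

Fr₁ = 1.17; undular jump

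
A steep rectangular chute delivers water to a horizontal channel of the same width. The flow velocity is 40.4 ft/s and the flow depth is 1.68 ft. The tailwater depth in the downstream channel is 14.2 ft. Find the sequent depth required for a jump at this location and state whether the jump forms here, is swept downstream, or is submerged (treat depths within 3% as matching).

Fr₁ = V₁/√(g·y₁) = 40.4/√(32.2×1.68) = 5.49.
Conjugate-depth relation: y₂/y₁ = ½[√(1 + 8Fr₁²) − 1] = ½[√242.4 − 1] = 7.28.
y₂ = 7.28 × 1.68 = 12.2 ft.
Tailwater y_tw = 14.2 ft: y_tw > y₂, so the jump is submerged.

y₂ = 12.2 ft; the jump is submerged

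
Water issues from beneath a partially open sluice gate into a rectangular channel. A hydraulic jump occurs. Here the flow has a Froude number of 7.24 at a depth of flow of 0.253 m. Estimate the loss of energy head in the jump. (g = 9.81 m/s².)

ΔE = 4.35 m

Fr₁ = 7.24 (given).
Conjugate-depth relation: y₂/y₁ = ½[√(1 + 8Fr₁²) − 1] = ½[√420.3 − 1] = 9.75.
y₂ = 9.75 × 0.253 = 2.47 m.
Head loss: ΔE = (y₂ − y₁)³/(4y₁y₂) = (2.47 − 0.253)³/(4×0.253×2.47) = 10.9/2.50 = 4.35 m.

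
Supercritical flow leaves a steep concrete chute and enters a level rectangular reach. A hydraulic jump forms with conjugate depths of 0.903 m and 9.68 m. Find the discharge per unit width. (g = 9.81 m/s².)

q = 21.3 m²/s

For a rectangular channel the momentum equation gives q² = ½·g·y₁·y₂·(y₁ + y₂) = ½×9.81×0.903×9.68×10.6 = 454.
q = √454 = 21.3 m²/s.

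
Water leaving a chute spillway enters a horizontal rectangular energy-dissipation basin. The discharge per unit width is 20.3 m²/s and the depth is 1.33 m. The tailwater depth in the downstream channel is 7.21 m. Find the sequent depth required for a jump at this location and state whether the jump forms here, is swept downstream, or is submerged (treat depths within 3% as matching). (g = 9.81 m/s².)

y₂ = 7.31 m; the jump forms here

V₁ = q/y₁ = 20.3/1.33 = 15.3 m/s. Fr₁ = V₁/√(g·y₁) = 15.3/√(9.81×1.33) = 4.23.
Conjugate-depth relation: y₂/y₁ = ½[√(1 + 8Fr₁²) − 1] = ½[√143.8 − 1] = 5.50.
y₂ = 5.50 × 1.33 = 7.31 m.
Tailwater y_tw = 7.21 m: y_tw ≈ y₂, so the jump forms here.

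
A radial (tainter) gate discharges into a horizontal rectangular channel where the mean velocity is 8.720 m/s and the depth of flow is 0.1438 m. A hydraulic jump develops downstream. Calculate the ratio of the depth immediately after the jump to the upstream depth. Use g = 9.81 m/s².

Fr₁ = V₁/√(g·y₁) = 8.720/√(9.81×0.1438) = 7.342.
Sequent-depth ratio: y₂/y₁ = ½[√(1 + 8Fr₁²) − 1] = ½[√432.22 − 1] = 9.895.

y₂/y₁ = 9.895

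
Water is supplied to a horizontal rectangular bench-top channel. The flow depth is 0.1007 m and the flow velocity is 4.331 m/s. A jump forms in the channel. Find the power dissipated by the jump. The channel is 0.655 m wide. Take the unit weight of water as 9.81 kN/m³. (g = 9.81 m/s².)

P = 1.275 kW

Fr₁ = V₁/√(g·y₁) = 4.331/√(9.81×0.1007) = 4.358.
By Bélanger, y₂/y₁ = ½[√(1 + 8Fr₁²) − 1] = ½[√152.90 − 1] = 5.683.
y₂ = 5.683 × 0.1007 = 0.5722 m.
Head loss: ΔE = (y₂ − y₁)³/(4y₁y₂) = (0.5722 − 0.1007)³/(4×0.1007×0.5722) = 0.1049/0.2305 = 0.4549 m.
q = V₁·y₁ = 4.331 × 0.1007 = 0.4361 m²/s. Q = q·b = 0.4361 × 0.655 = 0.2857 m³/s. P = γ·Q·ΔE = 9.81 × 0.2857 × 0.4549 = 1.275 kW.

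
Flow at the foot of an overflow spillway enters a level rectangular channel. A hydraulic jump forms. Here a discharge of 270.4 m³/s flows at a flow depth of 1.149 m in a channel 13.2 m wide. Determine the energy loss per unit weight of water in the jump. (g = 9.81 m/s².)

q = Q/b = 270.4/13.2 = 20.48 m²/s; V₁ = q/y₁ = 17.83 m/s. Fr₁ = V₁/√(g·y₁) = 5.310.
Conjugate-depth relation: y₂/y₁ = ½[√(1 + 8Fr₁²) − 1] = ½[√226.59 − 1] = 7.027.
y₂ = 7.027 × 1.149 = 8.073 m.
V₂ = q/y₂ = 20.48/8.073 = 2.537 m/s. E₁ = y₁ + V₁²/2g = 17.35 m; E₂ = y₂ + V₂²/2g = 8.402 m. ΔE = E₁ − E₂ = 8.948 m.

ΔE = 8.948 m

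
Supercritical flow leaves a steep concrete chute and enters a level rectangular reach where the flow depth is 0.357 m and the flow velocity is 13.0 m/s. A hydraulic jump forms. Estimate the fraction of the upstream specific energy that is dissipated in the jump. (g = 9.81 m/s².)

ΔE/E₁ = 0.617 (61.7%)

Fr₁ = V₁/√(g·y₁) = 13.0/√(9.81×0.357) = 6.95.
By Bélanger, y₂/y₁ = ½[√(1 + 8Fr₁²) − 1] = ½[√387.0 − 1] = 9.34.
y₂ = 9.34 × 0.357 = 3.33 m.
E₁ = y₁ + V₁²/2g = 8.97 m. ΔE = (y₂ − y₁)³/(4y₁y₂) = 5.54 m. ΔE/E₁ = 5.54/8.97 = 0.617.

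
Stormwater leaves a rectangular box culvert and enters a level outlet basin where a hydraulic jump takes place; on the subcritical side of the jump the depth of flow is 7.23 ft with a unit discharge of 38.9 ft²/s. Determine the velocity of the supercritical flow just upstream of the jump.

V₁ = 26.1 ft/s

V₂ = q/y₂ = 38.9/7.23 = 5.38 ft/s; Fr₂ = V₂/√(g·y₂) = 0.353.
Since the conjugate-depth ratio holds either way, y₁/y₂ = ½[√(1 + 8Fr₂²) − 1] = ½[√1.995 − 1] = 0.206.
y₁ = 0.206 × 7.23 = 1.49 ft.
V₁ = q/y₁ = 38.9/1.49 = 26.1 ft/s.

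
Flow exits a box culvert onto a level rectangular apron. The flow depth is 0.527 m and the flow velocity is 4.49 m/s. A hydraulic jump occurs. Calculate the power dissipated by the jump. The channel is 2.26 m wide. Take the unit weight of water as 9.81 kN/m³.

Fr₁ = V₁/√(g·y₁) = 4.49/√(9.81×0.527) = 1.97.
By Bélanger, y₂/y₁ = ½[√(1 + 8Fr₁²) − 1] = ½[√32.20 − 1] = 2.34.
y₂ = 2.34 × 0.527 = 1.23 m.
q = V₁·y₁ = 4.49 × 0.527 = 2.37 m²/s. V₂ = q/y₂ = 2.37/1.23 = 1.92 m/s. E₁ = y₁ + V₁²/2g = 1.55 m; E₂ = y₂ + V₂²/2g = 1.42 m. ΔE = E₁ − E₂ = 0.135 m.
Q = q·b = 2.37 × 2.26 = 5.35 m³/s. P = γ·Q·ΔE = 9.81 × 5.35 × 0.135 = 7.07 kW.

P = 7.07 kW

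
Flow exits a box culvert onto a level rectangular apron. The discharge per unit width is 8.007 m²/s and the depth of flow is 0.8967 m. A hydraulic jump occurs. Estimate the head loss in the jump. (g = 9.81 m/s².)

ΔE = 1.281 m

V₁ = q/y₁ = 8.007/0.8967 = 8.929 m/s. Fr₁ = V₁/√(g·y₁) = 8.929/√(9.81×0.8967) = 3.011.
From the momentum equation for a rectangular channel, y₂/y₁ = ½[√(1 + 8Fr₁²) − 1] = ½[√73.514 − 1] = 3.787.
y₂ = 3.787 × 0.8967 = 3.396 m.
Head loss: ΔE = (y₂ − y₁)³/(4y₁y₂) = (3.396 − 0.8967)³/(4×0.8967×3.396) = 15.61/12.18 = 1.281 m.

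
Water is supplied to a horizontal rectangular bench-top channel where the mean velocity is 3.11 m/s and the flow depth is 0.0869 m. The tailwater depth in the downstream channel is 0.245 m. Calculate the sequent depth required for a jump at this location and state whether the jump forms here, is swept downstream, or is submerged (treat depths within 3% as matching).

y₂ = 0.373 m; the jump is swept downstream

Fr₁ = V₁/√(g·y₁) = 3.11/√(9.81×0.0869) = 3.37.
From the momentum equation for a rectangular channel, y₂/y₁ = ½[√(1 + 8Fr₁²) − 1] = ½[√91.77 − 1] = 4.29.
y₂ = 4.29 × 0.0869 = 0.373 m.
Tailwater y_tw = 0.245 m: y_tw < y₂, so the jump is swept downstream.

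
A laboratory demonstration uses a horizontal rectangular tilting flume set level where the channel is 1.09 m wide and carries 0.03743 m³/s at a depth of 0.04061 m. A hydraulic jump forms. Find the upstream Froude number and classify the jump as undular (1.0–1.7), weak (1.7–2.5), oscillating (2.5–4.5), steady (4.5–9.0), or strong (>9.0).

Fr₁ = 1.340; undular jump

q = Q/b = 0.03743/1.09 = 0.03434 m²/s; V₁ = q/y₁ = 0.8456 m/s. Fr₁ = V₁/√(g·y₁) = 1.340.
Fr₁ = 1.340 lies in the undular range.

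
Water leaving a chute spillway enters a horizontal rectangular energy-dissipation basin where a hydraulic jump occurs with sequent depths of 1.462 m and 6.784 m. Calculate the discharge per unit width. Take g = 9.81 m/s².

For a rectangular channel the momentum equation gives q² = ½·g·y₁·y₂·(y₁ + y₂) = ½×9.81×1.462×6.784×8.246 = 401.2.
q = √401.2 = 20.03 m²/s.

q = 20.03 m²/s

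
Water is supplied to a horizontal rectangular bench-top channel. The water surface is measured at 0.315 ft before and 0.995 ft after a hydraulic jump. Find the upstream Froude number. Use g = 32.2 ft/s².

Fr₁ = 2.56

For a rectangular channel the momentum equation gives q² = ½·g·y₁·y₂·(y₁ + y₂) = ½×32.2×0.315×0.995×1.31 = 6.61.
q = √6.61 = 2.57 ft²/s.
V₁ = q/y₁ = 8.16 ft/s; Fr₁ = V₁/√(g·y₁) = 2.56.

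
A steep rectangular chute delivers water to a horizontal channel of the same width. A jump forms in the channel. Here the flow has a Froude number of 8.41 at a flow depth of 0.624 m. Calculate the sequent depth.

Fr₁ = 8.41 (given).
Bélanger equation: y₂/y₁ = ½[√(1 + 8Fr₁²) − 1] = ½[√566.8 − 1] = 11.4.
y₂ = 11.4 × 0.624 = 7.12 m.

y₂ = 7.12 m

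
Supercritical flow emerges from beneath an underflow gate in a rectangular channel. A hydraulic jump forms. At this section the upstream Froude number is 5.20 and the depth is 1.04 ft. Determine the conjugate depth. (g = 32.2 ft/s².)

y₂ = 7.15 ft

Fr₁ = 5.20 (given).
Bélanger equation: y₂/y₁ = ½[√(1 + 8Fr₁²) − 1] = ½[√217.3 − 1] = 6.87.
y₂ = 6.87 × 1.04 = 7.15 ft.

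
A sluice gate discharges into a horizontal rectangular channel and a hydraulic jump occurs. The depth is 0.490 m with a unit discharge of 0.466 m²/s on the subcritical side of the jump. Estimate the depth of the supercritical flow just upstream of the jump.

V₂ = q/y₂ = 0.466/0.490 = 0.951 m/s; Fr₂ = V₂/√(g·y₂) = 0.434.
The Bélanger relation is symmetric: y₁/y₂ = ½[√(1 + 8Fr₂²) − 1] = ½[√2.505 − 1] = 0.291.
y₁ = 0.291 × 0.490 = 0.143 m.

y₁ = 0.143 m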